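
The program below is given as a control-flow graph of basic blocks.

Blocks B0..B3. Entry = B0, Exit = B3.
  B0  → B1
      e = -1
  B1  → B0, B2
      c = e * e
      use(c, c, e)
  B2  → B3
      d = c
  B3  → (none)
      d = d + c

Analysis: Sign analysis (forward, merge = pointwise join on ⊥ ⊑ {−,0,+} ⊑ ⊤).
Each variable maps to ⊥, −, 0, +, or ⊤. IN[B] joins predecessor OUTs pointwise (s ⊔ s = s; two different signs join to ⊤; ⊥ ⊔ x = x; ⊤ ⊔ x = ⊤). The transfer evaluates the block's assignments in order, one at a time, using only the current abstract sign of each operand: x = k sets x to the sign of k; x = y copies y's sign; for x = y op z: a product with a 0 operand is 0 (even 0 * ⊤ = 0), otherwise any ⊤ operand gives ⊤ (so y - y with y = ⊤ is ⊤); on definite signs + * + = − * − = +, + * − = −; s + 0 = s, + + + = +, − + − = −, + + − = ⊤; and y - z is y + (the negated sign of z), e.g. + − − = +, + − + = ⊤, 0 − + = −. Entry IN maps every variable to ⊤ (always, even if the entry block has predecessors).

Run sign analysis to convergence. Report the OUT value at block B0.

Fixpoint table:
  B0:   IN=(all ⊤)   OUT={e:-; rest ⊤}
  B1:   IN={e:-; rest ⊤}   OUT={c:+, e:-; rest ⊤}
  B2:   IN={c:+, e:-; rest ⊤}   OUT={c:+, d:+, e:-; rest ⊤}
  B3:   IN={c:+, d:+, e:-; rest ⊤}   OUT={c:+, d:+, e:-; rest ⊤}

Merge at B0 (entry node, so the boundary value (all ⊤) is joined with the incoming edge(s)): IN[B0] = (all ⊤) ⊔ OUT[B1] = {a: ⊤, b: ⊤, c: ⊤, d: ⊤, e: ⊤, f: ⊤}
Applying B0's transfer function to that IN value gives OUT[B0] (row B0 above).

Answer: {a: ⊤, b: ⊤, c: ⊤, d: ⊤, e: -, f: ⊤}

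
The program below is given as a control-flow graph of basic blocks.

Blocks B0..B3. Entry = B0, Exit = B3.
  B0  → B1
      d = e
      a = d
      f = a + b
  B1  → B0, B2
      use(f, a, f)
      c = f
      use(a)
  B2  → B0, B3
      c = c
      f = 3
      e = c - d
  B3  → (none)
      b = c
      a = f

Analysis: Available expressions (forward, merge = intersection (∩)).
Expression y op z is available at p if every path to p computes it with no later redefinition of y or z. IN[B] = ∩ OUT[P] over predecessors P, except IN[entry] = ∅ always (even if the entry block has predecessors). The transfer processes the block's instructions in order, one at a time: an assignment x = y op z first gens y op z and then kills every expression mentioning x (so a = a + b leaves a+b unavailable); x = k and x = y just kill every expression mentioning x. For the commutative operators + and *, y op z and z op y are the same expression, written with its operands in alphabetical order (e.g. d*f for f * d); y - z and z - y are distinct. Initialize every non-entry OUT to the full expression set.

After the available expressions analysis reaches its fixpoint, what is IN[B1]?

Answer: {a+b}

Working:
Converged values:
  B0: | IN={} | OUT={a+b}
  B1: | IN={a+b} | OUT={a+b}
  B2: | IN={a+b} | OUT={a+b, c-d}
  B3: | IN={a+b, c-d} | OUT={c-d}

Merge at B1: IN[B1] = OUT[B0] = {a+b}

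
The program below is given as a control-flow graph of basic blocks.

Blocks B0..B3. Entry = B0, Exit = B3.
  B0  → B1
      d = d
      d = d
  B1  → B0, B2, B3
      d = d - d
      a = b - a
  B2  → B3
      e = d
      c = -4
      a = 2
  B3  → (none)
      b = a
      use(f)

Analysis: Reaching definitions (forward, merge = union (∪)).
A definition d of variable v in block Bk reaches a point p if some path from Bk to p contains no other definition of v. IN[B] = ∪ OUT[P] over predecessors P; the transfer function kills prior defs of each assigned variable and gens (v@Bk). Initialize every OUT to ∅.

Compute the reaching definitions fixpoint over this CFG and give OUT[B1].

Per-block solution:
  B0:   IN={a@B1, d@B1}   OUT={a@B1, d@B0}
  B1:   IN={a@B1, d@B0}   OUT={a@B1, d@B1}
  B2:   IN={a@B1, d@B1}   OUT={a@B2, c@B2, d@B1, e@B2}
  B3:   IN={a@B1, a@B2, c@B2, d@B1, e@B2}   OUT={a@B1, a@B2, b@B3, c@B2, d@B1, e@B2}

Merge at B1: IN[B1] = OUT[B0] = {a@B1, d@B0}
Applying B1's transfer function to that IN value gives OUT[B1] (row B1 above).

Answer: {a@B1, d@B1}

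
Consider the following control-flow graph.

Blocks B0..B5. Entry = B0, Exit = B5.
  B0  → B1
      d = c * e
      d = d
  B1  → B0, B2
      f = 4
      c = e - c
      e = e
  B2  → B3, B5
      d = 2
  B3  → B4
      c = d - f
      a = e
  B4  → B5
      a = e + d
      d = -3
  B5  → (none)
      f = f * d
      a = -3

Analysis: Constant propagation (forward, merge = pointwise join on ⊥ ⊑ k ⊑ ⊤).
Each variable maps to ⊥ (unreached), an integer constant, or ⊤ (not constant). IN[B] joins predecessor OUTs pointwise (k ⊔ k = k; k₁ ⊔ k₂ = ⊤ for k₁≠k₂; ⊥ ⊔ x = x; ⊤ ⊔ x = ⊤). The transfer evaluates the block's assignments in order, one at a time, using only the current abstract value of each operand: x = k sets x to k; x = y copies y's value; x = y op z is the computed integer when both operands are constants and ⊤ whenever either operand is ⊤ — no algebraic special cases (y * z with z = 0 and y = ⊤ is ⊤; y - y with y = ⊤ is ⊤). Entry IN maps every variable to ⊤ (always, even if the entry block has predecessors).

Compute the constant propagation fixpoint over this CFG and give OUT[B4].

Per-block solution:
  B0:  IN=(all ⊤)  OUT=(all ⊤)
  B1:  IN=(all ⊤)  OUT={f:4; rest ⊤}
  B2:  IN={f:4; rest ⊤}  OUT={d:2, f:4; rest ⊤}
  B3:  IN={d:2, f:4; rest ⊤}  OUT={c:-2, d:2, f:4; rest ⊤}
  B4:  IN={c:-2, d:2, f:4; rest ⊤}  OUT={c:-2, d:-3, f:4; rest ⊤}
  B5:  IN={f:4; rest ⊤}  OUT={a:-3; rest ⊤}

Merge at B4: IN[B4] = OUT[B3] = {a: ⊤, b: ⊤, c: -2, d: 2, e: ⊤, f: 4}
Applying B4's transfer function to that IN value gives OUT[B4] (row B4 above).

Answer: {a: ⊤, b: ⊤, c: -2, d: -3, e: ⊤, f: 4}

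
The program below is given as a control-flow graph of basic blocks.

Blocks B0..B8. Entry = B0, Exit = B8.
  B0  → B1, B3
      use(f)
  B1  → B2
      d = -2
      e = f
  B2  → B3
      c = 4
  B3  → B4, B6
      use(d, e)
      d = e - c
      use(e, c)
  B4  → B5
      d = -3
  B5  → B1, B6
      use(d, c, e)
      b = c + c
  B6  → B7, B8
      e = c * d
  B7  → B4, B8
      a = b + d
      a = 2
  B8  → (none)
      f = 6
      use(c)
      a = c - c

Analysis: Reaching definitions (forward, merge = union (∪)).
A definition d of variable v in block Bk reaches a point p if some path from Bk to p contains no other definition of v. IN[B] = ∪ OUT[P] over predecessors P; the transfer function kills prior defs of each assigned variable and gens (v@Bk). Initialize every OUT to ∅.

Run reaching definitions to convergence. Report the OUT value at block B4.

Answer: {a@B7, b@B5, c@B2, d@B4, e@B1, e@B6}

Derivation:
Converged values:
  B0:  IN={}  OUT={}
  B1:  IN={a@B7, b@B5, c@B2, d@B4, e@B1, e@B6}  OUT={a@B7, b@B5, c@B2, d@B1, e@B1}
  B2:  IN={a@B7, b@B5, c@B2, d@B1, e@B1}  OUT={a@B7, b@B5, c@B2, d@B1, e@B1}
  B3:  IN={a@B7, b@B5, c@B2, d@B1, e@B1}  OUT={a@B7, b@B5, c@B2, d@B3, e@B1}
  B4:  IN={a@B7, b@B5, c@B2, d@B3, d@B4, e@B1, e@B6}  OUT={a@B7, b@B5, c@B2, d@B4, e@B1, e@B6}
  B5:  IN={a@B7, b@B5, c@B2, d@B4, e@B1, e@B6}  OUT={a@B7, b@B5, c@B2, d@B4, e@B1, e@B6}
  B6:  IN={a@B7, b@B5, c@B2, d@B3, d@B4, e@B1, e@B6}  OUT={a@B7, b@B5, c@B2, d@B3, d@B4, e@B6}
  B7:  IN={a@B7, b@B5, c@B2, d@B3, d@B4, e@B6}  OUT={a@B7, b@B5, c@B2, d@B3, d@B4, e@B6}
  B8:  IN={a@B7, b@B5, c@B2, d@B3, d@B4, e@B6}  OUT={a@B8, b@B5, c@B2, d@B3, d@B4, e@B6, f@B8}

Merge at B4: IN[B4] = OUT[B3] ⊔ OUT[B7] = {a@B7, b@B5, c@B2, d@B3, d@B4, e@B1, e@B6}
Applying B4's transfer function to that IN value gives OUT[B4] (row B4 above).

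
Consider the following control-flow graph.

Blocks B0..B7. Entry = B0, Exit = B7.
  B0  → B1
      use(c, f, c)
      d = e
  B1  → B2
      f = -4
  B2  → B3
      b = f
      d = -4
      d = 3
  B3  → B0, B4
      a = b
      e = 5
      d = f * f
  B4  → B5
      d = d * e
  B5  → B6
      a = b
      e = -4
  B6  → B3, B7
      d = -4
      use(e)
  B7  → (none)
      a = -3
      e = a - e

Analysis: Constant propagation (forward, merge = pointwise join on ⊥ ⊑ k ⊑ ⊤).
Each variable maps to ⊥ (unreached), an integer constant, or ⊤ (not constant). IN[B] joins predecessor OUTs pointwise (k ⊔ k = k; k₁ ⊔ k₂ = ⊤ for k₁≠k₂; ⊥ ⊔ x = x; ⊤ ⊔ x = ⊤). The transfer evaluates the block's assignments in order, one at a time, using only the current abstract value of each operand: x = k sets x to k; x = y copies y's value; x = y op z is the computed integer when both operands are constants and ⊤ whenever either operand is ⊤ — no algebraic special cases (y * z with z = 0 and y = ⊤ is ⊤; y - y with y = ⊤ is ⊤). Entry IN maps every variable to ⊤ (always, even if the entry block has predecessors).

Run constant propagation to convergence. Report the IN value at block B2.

Fixpoint table:
  B0: | IN=(all ⊤) | OUT=(all ⊤)
  B1: | IN=(all ⊤) | OUT={f:-4; rest ⊤}
  B2: | IN={f:-4; rest ⊤} | OUT={b:-4, d:3, f:-4; rest ⊤}
  B3: | IN={b:-4, f:-4; rest ⊤} | OUT={a:-4, b:-4, d:16, e:5, f:-4; rest ⊤}
  B4: | IN={a:-4, b:-4, d:16, e:5, f:-4; rest ⊤} | OUT={a:-4, b:-4, d:80, e:5, f:-4; rest ⊤}
  B5: | IN={a:-4, b:-4, d:80, e:5, f:-4; rest ⊤} | OUT={a:-4, b:-4, d:80, e:-4, f:-4; rest ⊤}
  B6: | IN={a:-4, b:-4, d:80, e:-4, f:-4; rest ⊤} | OUT={a:-4, b:-4, d:-4, e:-4, f:-4; rest ⊤}
  B7: | IN={a:-4, b:-4, d:-4, e:-4, f:-4; rest ⊤} | OUT={a:-3, b:-4, d:-4, e:1, f:-4; rest ⊤}

Merge at B2: IN[B2] = OUT[B1] = {a: ⊤, b: ⊤, c: ⊤, d: ⊤, e: ⊤, f: -4}

Answer: {a: ⊤, b: ⊤, c: ⊤, d: ⊤, e: ⊤, f: -4}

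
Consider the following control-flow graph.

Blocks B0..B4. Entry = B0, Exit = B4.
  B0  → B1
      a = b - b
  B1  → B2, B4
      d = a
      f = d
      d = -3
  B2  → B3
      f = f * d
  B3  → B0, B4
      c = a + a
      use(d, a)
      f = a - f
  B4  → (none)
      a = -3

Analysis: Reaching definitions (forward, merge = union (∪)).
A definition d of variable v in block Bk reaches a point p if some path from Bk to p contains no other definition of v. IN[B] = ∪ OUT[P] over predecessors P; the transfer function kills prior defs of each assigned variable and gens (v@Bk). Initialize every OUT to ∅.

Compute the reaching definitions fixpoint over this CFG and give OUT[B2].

Answer: {a@B0, c@B3, d@B1, f@B2}

Derivation:
Fixpoint table:
  B0: | IN={a@B0, c@B3, d@B1, f@B3} | OUT={a@B0, c@B3, d@B1, f@B3}
  B1: | IN={a@B0, c@B3, d@B1, f@B3} | OUT={a@B0, c@B3, d@B1, f@B1}
  B2: | IN={a@B0, c@B3, d@B1, f@B1} | OUT={a@B0, c@B3, d@B1, f@B2}
  B3: | IN={a@B0, c@B3, d@B1, f@B2} | OUT={a@B0, c@B3, d@B1, f@B3}
  B4: | IN={a@B0, c@B3, d@B1, f@B1, f@B3} | OUT={a@B4, c@B3, d@B1, f@B1, f@B3}

Merge at B2: IN[B2] = OUT[B1] = {a@B0, c@B3, d@B1, f@B1}
Applying B2's transfer function to that IN value gives OUT[B2] (row B2 above).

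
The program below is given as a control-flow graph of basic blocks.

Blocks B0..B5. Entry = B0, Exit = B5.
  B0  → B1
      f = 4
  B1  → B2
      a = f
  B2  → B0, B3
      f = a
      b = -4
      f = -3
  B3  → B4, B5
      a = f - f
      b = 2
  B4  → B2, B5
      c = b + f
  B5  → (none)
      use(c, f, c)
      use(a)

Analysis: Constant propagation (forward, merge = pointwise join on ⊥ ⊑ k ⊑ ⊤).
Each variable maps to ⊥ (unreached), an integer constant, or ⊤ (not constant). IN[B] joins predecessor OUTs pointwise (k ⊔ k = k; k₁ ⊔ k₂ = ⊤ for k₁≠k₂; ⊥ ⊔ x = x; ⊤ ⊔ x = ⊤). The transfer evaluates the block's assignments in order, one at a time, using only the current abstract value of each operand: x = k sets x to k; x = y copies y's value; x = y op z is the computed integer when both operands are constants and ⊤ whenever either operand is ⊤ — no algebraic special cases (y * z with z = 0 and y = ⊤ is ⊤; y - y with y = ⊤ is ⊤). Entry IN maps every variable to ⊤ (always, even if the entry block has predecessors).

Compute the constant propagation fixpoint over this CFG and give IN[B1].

Answer: {a: ⊤, b: ⊤, c: ⊤, d: ⊤, e: ⊤, f: 4}

Trace:
Per-block solution:
  B0:   IN=(all ⊤)   OUT={f:4; rest ⊤}
  B1:   IN={f:4; rest ⊤}   OUT={a:4, f:4; rest ⊤}
  B2:   IN=(all ⊤)   OUT={b:-4, f:-3; rest ⊤}
  B3:   IN={b:-4, f:-3; rest ⊤}   OUT={a:0, b:2, f:-3; rest ⊤}
  B4:   IN={a:0, b:2, f:-3; rest ⊤}   OUT={a:0, b:2, c:-1, f:-3; rest ⊤}
  B5:   IN={a:0, b:2, f:-3; rest ⊤}   OUT={a:0, b:2, f:-3; rest ⊤}

Merge at B1: IN[B1] = OUT[B0] = {a: ⊤, b: ⊤, c: ⊤, d: ⊤, e: ⊤, f: 4}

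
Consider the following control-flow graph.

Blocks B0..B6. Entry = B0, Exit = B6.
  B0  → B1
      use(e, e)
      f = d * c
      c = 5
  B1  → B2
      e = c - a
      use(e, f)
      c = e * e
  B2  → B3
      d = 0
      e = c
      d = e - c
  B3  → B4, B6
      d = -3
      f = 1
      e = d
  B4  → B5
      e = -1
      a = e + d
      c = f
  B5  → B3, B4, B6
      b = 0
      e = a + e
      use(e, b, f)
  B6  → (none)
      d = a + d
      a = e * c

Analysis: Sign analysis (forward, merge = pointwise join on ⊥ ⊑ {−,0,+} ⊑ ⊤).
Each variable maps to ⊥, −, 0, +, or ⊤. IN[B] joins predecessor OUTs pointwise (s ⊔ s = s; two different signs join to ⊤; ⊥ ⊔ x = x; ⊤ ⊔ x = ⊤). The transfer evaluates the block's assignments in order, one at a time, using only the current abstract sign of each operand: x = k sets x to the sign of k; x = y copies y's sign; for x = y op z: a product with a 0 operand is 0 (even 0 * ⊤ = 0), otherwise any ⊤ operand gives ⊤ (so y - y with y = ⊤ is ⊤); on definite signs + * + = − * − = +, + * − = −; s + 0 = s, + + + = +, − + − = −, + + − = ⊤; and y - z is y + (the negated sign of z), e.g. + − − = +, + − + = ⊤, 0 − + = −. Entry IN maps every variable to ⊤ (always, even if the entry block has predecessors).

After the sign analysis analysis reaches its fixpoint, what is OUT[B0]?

Answer: {a: ⊤, b: ⊤, c: +, d: ⊤, e: ⊤, f: ⊤}

Working:
Per-block solution:
  B0:  IN=(all ⊤)  OUT={c:+; rest ⊤}
  B1:  IN={c:+; rest ⊤}  OUT=(all ⊤)
  B2:  IN=(all ⊤)  OUT=(all ⊤)
  B3:  IN=(all ⊤)  OUT={d:-, e:-, f:+; rest ⊤}
  B4:  IN={d:-, e:-, f:+; rest ⊤}  OUT={a:-, c:+, d:-, e:-, f:+; rest ⊤}
  B5:  IN={a:-, c:+, d:-, e:-, f:+; rest ⊤}  OUT={a:-, b:0, c:+, d:-, e:-, f:+; rest ⊤}
  B6:  IN={d:-, e:-, f:+; rest ⊤}  OUT={e:-, f:+; rest ⊤}

B0 is the boundary node: IN[B0] = {a: ⊤, b: ⊤, c: ⊤, d: ⊤, e: ⊤, f: ⊤}
Applying B0's transfer function to that IN value gives OUT[B0] (row B0 above).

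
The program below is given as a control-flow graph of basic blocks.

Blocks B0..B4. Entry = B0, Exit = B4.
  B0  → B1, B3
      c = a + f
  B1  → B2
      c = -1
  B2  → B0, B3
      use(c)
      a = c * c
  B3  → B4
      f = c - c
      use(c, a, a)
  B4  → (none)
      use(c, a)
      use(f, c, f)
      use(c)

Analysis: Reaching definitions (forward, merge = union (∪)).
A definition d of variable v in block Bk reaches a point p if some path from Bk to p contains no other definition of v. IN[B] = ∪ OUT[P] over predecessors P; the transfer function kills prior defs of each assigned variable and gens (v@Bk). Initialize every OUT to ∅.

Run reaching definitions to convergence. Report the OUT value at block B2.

Answer: {a@B2, c@B1}

Working:
Per-block solution:
  B0:   IN={a@B2, c@B1}   OUT={a@B2, c@B0}
  B1:   IN={a@B2, c@B0}   OUT={a@B2, c@B1}
  B2:   IN={a@B2, c@B1}   OUT={a@B2, c@B1}
  B3:   IN={a@B2, c@B0, c@B1}   OUT={a@B2, c@B0, c@B1, f@B3}
  B4:   IN={a@B2, c@B0, c@B1, f@B3}   OUT={a@B2, c@B0, c@B1, f@B3}

Merge at B2: IN[B2] = OUT[B1] = {a@B2, c@B1}
Applying B2's transfer function to that IN value gives OUT[B2] (row B2 above).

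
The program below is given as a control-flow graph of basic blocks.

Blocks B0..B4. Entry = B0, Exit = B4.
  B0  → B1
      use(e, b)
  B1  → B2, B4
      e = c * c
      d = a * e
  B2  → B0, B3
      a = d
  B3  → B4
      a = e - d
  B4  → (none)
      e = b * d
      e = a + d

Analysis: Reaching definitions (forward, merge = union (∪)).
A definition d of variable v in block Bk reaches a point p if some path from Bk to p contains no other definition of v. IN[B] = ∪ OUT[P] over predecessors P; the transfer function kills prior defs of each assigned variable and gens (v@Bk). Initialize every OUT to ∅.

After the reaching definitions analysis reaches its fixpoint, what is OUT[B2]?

Answer: {a@B2, d@B1, e@B1}

Working:
Fixpoint table:
  B0:  IN={a@B2, d@B1, e@B1}  OUT={a@B2, d@B1, e@B1}
  B1:  IN={a@B2, d@B1, e@B1}  OUT={a@B2, d@B1, e@B1}
  B2:  IN={a@B2, d@B1, e@B1}  OUT={a@B2, d@B1, e@B1}
  B3:  IN={a@B2, d@B1, e@B1}  OUT={a@B3, d@B1, e@B1}
  B4:  IN={a@B2, a@B3, d@B1, e@B1}  OUT={a@B2, a@B3, d@B1, e@B4}

Merge at B2: IN[B2] = OUT[B1] = {a@B2, d@B1, e@B1}
Applying B2's transfer function to that IN value gives OUT[B2] (row B2 above).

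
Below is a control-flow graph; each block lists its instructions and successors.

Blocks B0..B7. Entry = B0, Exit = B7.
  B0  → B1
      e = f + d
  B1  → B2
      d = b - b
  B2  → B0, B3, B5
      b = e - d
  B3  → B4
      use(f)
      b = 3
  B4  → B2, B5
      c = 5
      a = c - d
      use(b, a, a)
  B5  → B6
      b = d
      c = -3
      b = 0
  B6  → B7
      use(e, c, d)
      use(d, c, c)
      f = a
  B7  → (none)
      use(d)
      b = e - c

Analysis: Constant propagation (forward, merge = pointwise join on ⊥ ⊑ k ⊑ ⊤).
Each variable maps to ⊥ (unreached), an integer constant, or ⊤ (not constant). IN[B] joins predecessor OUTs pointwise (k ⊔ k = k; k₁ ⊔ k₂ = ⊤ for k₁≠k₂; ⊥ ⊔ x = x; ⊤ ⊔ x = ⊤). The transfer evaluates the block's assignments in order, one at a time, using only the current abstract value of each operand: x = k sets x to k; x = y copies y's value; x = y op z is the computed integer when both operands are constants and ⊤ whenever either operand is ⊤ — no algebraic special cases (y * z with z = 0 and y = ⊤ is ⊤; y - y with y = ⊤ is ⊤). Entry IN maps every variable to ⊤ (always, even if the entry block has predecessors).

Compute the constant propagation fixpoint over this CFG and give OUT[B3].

Fixpoint table:
  B0:   IN=(all ⊤)   OUT=(all ⊤)
  B1:   IN=(all ⊤)   OUT=(all ⊤)
  B2:   IN=(all ⊤)   OUT=(all ⊤)
  B3:   IN=(all ⊤)   OUT={b:3; rest ⊤}
  B4:   IN={b:3; rest ⊤}   OUT={b:3, c:5; rest ⊤}
  B5:   IN=(all ⊤)   OUT={b:0, c:-3; rest ⊤}
  B6:   IN={b:0, c:-3; rest ⊤}   OUT={b:0, c:-3; rest ⊤}
  B7:   IN={b:0, c:-3; rest ⊤}   OUT={c:-3; rest ⊤}

Merge at B3: IN[B3] = OUT[B2] = {a: ⊤, b: ⊤, c: ⊤, d: ⊤, e: ⊤, f: ⊤}
Applying B3's transfer function to that IN value gives OUT[B3] (row B3 above).

Answer: {a: ⊤, b: 3, c: ⊤, d: ⊤, e: ⊤, f: ⊤}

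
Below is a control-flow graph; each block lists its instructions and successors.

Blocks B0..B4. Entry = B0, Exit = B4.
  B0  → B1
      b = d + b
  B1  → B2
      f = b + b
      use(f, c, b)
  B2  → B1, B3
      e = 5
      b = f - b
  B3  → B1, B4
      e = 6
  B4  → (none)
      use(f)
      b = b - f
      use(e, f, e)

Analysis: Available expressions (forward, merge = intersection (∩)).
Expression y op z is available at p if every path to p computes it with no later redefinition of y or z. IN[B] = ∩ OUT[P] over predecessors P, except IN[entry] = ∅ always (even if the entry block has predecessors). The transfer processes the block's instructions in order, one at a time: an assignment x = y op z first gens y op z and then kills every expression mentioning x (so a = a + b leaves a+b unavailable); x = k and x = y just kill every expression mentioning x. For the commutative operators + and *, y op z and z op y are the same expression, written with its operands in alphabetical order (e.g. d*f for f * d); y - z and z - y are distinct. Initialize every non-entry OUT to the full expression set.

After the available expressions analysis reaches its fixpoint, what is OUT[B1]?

Fixpoint table:
  B0: | IN={} | OUT={}
  B1: | IN={} | OUT={b+b}
  B2: | IN={b+b} | OUT={}
  B3: | IN={} | OUT={}
  B4: | IN={} | OUT={}

Merge at B1: IN[B1] = OUT[B0] ∩ OUT[B2] ∩ OUT[B3] = {}
Applying B1's transfer function to that IN value gives OUT[B1] (row B1 above).

Answer: {b+b}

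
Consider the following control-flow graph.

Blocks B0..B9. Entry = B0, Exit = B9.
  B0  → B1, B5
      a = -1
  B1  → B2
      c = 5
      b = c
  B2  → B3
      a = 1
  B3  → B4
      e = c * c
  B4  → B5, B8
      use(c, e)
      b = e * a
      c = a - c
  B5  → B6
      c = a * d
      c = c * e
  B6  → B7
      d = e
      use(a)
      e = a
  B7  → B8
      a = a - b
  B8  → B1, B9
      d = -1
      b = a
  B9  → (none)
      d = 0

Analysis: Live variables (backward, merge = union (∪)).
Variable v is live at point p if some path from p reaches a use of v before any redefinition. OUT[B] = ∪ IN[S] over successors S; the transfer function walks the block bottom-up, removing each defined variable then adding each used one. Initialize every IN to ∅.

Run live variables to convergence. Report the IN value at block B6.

Answer: {a, b, e}

Working:
Converged values:
  B0:   IN={b, d, e}   OUT={a, b, d, e}
  B1:   IN={d}   OUT={c, d}
  B2:   IN={c, d}   OUT={a, c, d}
  B3:   IN={a, c, d}   OUT={a, c, d, e}
  B4:   IN={a, c, d, e}   OUT={a, b, d, e}
  B5:   IN={a, b, d, e}   OUT={a, b, e}
  B6:   IN={a, b, e}   OUT={a, b}
  B7:   IN={a, b}   OUT={a}
  B8:   IN={a}   OUT={d}
  B9:   IN={}   OUT={}

Merge at B6: OUT[B6] = IN[B7] = {a, b}
Applying B6's transfer function to that OUT value gives IN[B6] (row B6 above).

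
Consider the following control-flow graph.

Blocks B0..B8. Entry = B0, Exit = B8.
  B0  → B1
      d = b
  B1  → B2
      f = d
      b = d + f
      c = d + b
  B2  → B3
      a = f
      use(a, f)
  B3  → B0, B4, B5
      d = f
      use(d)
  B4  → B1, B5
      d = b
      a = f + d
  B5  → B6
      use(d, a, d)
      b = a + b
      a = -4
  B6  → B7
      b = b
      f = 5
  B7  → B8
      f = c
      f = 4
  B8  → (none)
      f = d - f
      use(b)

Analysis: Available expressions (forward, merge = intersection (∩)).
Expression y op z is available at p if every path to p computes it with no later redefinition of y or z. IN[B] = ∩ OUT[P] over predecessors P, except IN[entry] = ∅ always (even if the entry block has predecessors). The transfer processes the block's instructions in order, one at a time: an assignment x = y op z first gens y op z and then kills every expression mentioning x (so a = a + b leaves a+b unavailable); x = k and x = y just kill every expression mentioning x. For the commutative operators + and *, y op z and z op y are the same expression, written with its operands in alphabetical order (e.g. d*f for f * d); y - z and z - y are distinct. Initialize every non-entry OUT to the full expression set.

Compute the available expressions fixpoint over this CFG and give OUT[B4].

Converged values:
  B0: | IN={} | OUT={}
  B1: | IN={} | OUT={b+d, d+f}
  B2: | IN={b+d, d+f} | OUT={b+d, d+f}
  B3: | IN={b+d, d+f} | OUT={}
  B4: | IN={} | OUT={d+f}
  B5: | IN={} | OUT={}
  B6: | IN={} | OUT={}
  B7: | IN={} | OUT={}
  B8: | IN={} | OUT={}

Merge at B4: IN[B4] = OUT[B3] = {}
Applying B4's transfer function to that IN value gives OUT[B4] (row B4 above).

Answer: {d+f}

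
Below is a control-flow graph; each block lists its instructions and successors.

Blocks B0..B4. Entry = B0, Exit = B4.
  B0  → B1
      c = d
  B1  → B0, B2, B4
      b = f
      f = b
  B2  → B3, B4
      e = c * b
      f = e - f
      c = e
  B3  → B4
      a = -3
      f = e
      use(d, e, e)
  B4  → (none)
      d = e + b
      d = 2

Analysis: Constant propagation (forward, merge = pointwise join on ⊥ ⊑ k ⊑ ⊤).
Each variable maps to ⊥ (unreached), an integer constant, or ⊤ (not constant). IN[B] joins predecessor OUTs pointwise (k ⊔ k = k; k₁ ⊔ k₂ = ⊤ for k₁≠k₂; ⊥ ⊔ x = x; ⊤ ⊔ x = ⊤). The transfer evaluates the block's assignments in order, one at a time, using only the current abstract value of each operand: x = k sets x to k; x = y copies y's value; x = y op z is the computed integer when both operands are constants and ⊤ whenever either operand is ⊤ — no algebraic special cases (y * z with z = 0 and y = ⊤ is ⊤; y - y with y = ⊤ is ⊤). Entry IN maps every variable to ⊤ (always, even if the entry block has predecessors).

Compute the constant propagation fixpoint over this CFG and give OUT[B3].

Answer: {a: -3, b: ⊤, c: ⊤, d: ⊤, e: ⊤, f: ⊤}

Trace:
Per-block solution:
  B0:   IN=(all ⊤)   OUT=(all ⊤)
  B1:   IN=(all ⊤)   OUT=(all ⊤)
  B2:   IN=(all ⊤)   OUT=(all ⊤)
  B3:   IN=(all ⊤)   OUT={a:-3; rest ⊤}
  B4:   IN=(all ⊤)   OUT={d:2; rest ⊤}

Merge at B3: IN[B3] = OUT[B2] = {a: ⊤, b: ⊤, c: ⊤, d: ⊤, e: ⊤, f: ⊤}
Applying B3's transfer function to that IN value gives OUT[B3] (row B3 above).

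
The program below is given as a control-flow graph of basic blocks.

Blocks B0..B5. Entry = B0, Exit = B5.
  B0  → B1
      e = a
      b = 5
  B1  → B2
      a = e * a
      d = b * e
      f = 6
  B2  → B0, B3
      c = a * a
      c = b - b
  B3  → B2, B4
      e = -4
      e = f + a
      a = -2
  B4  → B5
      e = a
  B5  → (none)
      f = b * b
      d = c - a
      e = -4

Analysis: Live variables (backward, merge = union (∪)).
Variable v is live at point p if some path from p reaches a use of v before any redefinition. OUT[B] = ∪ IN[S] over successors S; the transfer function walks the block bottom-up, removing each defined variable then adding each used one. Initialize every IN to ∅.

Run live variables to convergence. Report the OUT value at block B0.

Answer: {a, b, e}

Derivation:
Converged values:
  B0:  IN={a}  OUT={a, b, e}
  B1:  IN={a, b, e}  OUT={a, b, f}
  B2:  IN={a, b, f}  OUT={a, b, c, f}
  B3:  IN={a, b, c, f}  OUT={a, b, c, f}
  B4:  IN={a, b, c}  OUT={a, b, c}
  B5:  IN={a, b, c}  OUT={}

Merge at B0: OUT[B0] = IN[B1] = {a, b, e}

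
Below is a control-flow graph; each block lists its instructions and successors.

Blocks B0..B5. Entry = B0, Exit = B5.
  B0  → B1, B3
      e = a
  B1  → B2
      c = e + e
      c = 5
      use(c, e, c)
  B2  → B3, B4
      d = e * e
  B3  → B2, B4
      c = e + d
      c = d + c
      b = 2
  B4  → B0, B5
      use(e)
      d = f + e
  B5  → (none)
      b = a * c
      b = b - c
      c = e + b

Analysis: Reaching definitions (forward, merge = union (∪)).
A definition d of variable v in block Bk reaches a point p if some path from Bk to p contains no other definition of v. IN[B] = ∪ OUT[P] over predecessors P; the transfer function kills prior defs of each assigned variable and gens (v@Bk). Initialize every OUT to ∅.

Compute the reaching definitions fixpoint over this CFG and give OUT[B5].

Per-block solution:
  B0:   IN={b@B3, c@B1, c@B3, d@B4, e@B0}   OUT={b@B3, c@B1, c@B3, d@B4, e@B0}
  B1:   IN={b@B3, c@B1, c@B3, d@B4, e@B0}   OUT={b@B3, c@B1, d@B4, e@B0}
  B2:   IN={b@B3, c@B1, c@B3, d@B2, d@B4, e@B0}   OUT={b@B3, c@B1, c@B3, d@B2, e@B0}
  B3:   IN={b@B3, c@B1, c@B3, d@B2, d@B4, e@B0}   OUT={b@B3, c@B3, d@B2, d@B4, e@B0}
  B4:   IN={b@B3, c@B1, c@B3, d@B2, d@B4, e@B0}   OUT={b@B3, c@B1, c@B3, d@B4, e@B0}
  B5:   IN={b@B3, c@B1, c@B3, d@B4, e@B0}   OUT={b@B5, c@B5, d@B4, e@B0}

Merge at B5: IN[B5] = OUT[B4] = {b@B3, c@B1, c@B3, d@B4, e@B0}
Applying B5's transfer function to that IN value gives OUT[B5] (row B5 above).

Answer: {b@B5, c@B5, d@B4, e@B0}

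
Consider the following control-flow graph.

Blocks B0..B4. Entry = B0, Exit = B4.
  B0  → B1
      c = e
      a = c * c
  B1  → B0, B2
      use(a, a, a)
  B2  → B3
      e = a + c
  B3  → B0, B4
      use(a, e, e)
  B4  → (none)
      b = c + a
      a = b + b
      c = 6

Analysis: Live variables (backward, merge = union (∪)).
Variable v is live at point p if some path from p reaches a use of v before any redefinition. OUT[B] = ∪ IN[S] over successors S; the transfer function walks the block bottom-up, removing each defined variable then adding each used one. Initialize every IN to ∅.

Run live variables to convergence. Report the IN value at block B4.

Answer: {a, c}

Derivation:
Converged values:
  B0: | IN={e} | OUT={a, c, e}
  B1: | IN={a, c, e} | OUT={a, c, e}
  B2: | IN={a, c} | OUT={a, c, e}
  B3: | IN={a, c, e} | OUT={a, c, e}
  B4: | IN={a, c} | OUT={}

B4 is the boundary node: OUT[B4] = {}
Applying B4's transfer function to that OUT value gives IN[B4] (row B4 above).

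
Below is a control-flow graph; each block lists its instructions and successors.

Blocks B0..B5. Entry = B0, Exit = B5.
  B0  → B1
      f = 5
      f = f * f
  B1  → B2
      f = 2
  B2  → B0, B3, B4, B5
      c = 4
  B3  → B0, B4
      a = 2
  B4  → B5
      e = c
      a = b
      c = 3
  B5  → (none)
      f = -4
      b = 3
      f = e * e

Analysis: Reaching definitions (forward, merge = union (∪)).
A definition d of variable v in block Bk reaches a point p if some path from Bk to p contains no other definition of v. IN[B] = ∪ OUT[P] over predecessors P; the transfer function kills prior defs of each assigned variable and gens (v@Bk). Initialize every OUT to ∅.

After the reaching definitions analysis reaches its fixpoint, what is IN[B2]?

Converged values:
  B0:  IN={a@B3, c@B2, f@B1}  OUT={a@B3, c@B2, f@B0}
  B1:  IN={a@B3, c@B2, f@B0}  OUT={a@B3, c@B2, f@B1}
  B2:  IN={a@B3, c@B2, f@B1}  OUT={a@B3, c@B2, f@B1}
  B3:  IN={a@B3, c@B2, f@B1}  OUT={a@B3, c@B2, f@B1}
  B4:  IN={a@B3, c@B2, f@B1}  OUT={a@B4, c@B4, e@B4, f@B1}
  B5:  IN={a@B3, a@B4, c@B2, c@B4, e@B4, f@B1}  OUT={a@B3, a@B4, b@B5, c@B2, c@B4, e@B4, f@B5}

Merge at B2: IN[B2] = OUT[B1] = {a@B3, c@B2, f@B1}

Answer: {a@B3, c@B2, f@B1}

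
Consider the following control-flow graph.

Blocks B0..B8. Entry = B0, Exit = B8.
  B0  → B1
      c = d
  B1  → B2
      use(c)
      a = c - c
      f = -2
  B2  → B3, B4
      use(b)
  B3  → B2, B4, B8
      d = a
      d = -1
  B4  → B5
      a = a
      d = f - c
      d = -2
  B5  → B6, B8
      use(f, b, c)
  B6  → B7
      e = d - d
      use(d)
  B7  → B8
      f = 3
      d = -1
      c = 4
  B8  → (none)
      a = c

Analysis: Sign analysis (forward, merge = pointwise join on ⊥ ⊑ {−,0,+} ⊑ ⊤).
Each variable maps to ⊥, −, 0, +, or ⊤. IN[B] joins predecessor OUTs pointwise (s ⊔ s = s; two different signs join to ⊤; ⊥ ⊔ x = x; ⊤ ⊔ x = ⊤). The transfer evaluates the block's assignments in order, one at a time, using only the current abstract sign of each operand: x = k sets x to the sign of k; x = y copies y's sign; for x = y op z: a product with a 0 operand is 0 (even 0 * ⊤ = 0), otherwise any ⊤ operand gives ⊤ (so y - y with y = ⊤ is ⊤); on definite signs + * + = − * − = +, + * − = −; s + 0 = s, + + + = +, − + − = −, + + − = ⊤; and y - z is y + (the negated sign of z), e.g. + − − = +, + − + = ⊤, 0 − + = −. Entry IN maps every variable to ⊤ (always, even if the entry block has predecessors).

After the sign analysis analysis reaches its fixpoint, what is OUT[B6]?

Answer: {a: ⊤, b: ⊤, c: ⊤, d: -, e: ⊤, f: -}

Working:
Converged values:
  B0:  IN=(all ⊤)  OUT=(all ⊤)
  B1:  IN=(all ⊤)  OUT={f:-; rest ⊤}
  B2:  IN={f:-; rest ⊤}  OUT={f:-; rest ⊤}
  B3:  IN={f:-; rest ⊤}  OUT={d:-, f:-; rest ⊤}
  B4:  IN={f:-; rest ⊤}  OUT={d:-, f:-; rest ⊤}
  B5:  IN={d:-, f:-; rest ⊤}  OUT={d:-, f:-; rest ⊤}
  B6:  IN={d:-, f:-; rest ⊤}  OUT={d:-, f:-; rest ⊤}
  B7:  IN={d:-, f:-; rest ⊤}  OUT={c:+, d:-, f:+; rest ⊤}
  B8:  IN={d:-; rest ⊤}  OUT={d:-; rest ⊤}

Merge at B6: IN[B6] = OUT[B5] = {a: ⊤, b: ⊤, c: ⊤, d: -, e: ⊤, f: -}
Applying B6's transfer function to that IN value gives OUT[B6] (row B6 above).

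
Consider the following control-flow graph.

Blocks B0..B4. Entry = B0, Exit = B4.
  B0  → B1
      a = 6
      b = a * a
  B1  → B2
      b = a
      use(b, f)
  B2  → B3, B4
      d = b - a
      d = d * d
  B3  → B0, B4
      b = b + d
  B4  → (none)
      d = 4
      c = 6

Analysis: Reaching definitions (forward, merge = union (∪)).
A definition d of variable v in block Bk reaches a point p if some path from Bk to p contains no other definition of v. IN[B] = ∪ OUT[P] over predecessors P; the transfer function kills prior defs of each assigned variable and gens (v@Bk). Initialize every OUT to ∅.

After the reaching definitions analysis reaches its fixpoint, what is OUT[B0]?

Converged values:
  B0:  IN={a@B0, b@B3, d@B2}  OUT={a@B0, b@B0, d@B2}
  B1:  IN={a@B0, b@B0, d@B2}  OUT={a@B0, b@B1, d@B2}
  B2:  IN={a@B0, b@B1, d@B2}  OUT={a@B0, b@B1, d@B2}
  B3:  IN={a@B0, b@B1, d@B2}  OUT={a@B0, b@B3, d@B2}
  B4:  IN={a@B0, b@B1, b@B3, d@B2}  OUT={a@B0, b@B1, b@B3, c@B4, d@B4}

Merge at B0 (entry node, so the boundary value {} is joined with the incoming edge(s)): IN[B0] = {} ⊔ OUT[B3] = {a@B0, b@B3, d@B2}
Applying B0's transfer function to that IN value gives OUT[B0] (row B0 above).

Answer: {a@B0, b@B0, d@B2}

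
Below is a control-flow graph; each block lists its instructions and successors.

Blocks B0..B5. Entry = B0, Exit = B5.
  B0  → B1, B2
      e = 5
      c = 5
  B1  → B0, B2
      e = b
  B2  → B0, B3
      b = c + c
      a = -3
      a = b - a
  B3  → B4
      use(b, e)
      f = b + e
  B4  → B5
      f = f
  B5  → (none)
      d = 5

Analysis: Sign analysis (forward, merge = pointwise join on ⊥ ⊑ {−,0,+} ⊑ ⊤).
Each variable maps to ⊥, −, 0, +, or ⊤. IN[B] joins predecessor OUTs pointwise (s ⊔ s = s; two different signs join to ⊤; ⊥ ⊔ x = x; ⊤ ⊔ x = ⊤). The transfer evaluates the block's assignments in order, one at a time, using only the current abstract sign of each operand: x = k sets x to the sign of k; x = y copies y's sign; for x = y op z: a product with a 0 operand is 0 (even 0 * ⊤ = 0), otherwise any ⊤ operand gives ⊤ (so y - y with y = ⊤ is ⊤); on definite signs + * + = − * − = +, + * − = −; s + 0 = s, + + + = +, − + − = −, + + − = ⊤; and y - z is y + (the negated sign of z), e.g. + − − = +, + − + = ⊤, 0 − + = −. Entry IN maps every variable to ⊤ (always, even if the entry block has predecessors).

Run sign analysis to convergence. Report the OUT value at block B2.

Answer: {a: +, b: +, c: +, d: ⊤, e: ⊤, f: ⊤}

Derivation:
Converged values:
  B0:   IN=(all ⊤)   OUT={c:+, e:+; rest ⊤}
  B1:   IN={c:+, e:+; rest ⊤}   OUT={c:+; rest ⊤}
  B2:   IN={c:+; rest ⊤}   OUT={a:+, b:+, c:+; rest ⊤}
  B3:   IN={a:+, b:+, c:+; rest ⊤}   OUT={a:+, b:+, c:+; rest ⊤}
  B4:   IN={a:+, b:+, c:+; rest ⊤}   OUT={a:+, b:+, c:+; rest ⊤}
  B5:   IN={a:+, b:+, c:+; rest ⊤}   OUT={a:+, b:+, c:+, d:+; rest ⊤}

Merge at B2: IN[B2] = OUT[B0] ⊔ OUT[B1] = {a: ⊤, b: ⊤, c: +, d: ⊤, e: ⊤, f: ⊤}
Applying B2's transfer function to that IN value gives OUT[B2] (row B2 above).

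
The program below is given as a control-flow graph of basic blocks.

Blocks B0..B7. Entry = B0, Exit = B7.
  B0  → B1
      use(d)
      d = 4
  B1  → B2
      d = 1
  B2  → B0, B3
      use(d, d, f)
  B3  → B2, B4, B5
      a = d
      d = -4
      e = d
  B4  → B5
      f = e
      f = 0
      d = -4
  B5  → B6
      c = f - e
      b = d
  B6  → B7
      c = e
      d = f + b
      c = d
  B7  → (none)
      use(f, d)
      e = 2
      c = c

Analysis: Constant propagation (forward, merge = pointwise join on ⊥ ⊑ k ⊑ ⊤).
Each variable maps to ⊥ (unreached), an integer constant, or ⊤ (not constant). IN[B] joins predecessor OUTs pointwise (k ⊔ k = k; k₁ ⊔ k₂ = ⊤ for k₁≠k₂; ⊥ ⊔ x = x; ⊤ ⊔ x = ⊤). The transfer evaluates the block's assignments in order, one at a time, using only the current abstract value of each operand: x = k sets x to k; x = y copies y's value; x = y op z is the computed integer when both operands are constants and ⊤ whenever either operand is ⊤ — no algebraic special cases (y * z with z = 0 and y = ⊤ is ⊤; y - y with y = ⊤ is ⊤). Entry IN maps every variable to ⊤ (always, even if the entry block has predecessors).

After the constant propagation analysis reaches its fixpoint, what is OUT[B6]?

Per-block solution:
  B0:   IN=(all ⊤)   OUT={d:4; rest ⊤}
  B1:   IN={d:4; rest ⊤}   OUT={d:1; rest ⊤}
  B2:   IN=(all ⊤)   OUT=(all ⊤)
  B3:   IN=(all ⊤)   OUT={d:-4, e:-4; rest ⊤}
  B4:   IN={d:-4, e:-4; rest ⊤}   OUT={d:-4, e:-4, f:0; rest ⊤}
  B5:   IN={d:-4, e:-4; rest ⊤}   OUT={b:-4, d:-4, e:-4; rest ⊤}
  B6:   IN={b:-4, d:-4, e:-4; rest ⊤}   OUT={b:-4, e:-4; rest ⊤}
  B7:   IN={b:-4, e:-4; rest ⊤}   OUT={b:-4, e:2; rest ⊤}

Merge at B6: IN[B6] = OUT[B5] = {a: ⊤, b: -4, c: ⊤, d: -4, e: -4, f: ⊤}
Applying B6's transfer function to that IN value gives OUT[B6] (row B6 above).

Answer: {a: ⊤, b: -4, c: ⊤, d: ⊤, e: -4, f: ⊤}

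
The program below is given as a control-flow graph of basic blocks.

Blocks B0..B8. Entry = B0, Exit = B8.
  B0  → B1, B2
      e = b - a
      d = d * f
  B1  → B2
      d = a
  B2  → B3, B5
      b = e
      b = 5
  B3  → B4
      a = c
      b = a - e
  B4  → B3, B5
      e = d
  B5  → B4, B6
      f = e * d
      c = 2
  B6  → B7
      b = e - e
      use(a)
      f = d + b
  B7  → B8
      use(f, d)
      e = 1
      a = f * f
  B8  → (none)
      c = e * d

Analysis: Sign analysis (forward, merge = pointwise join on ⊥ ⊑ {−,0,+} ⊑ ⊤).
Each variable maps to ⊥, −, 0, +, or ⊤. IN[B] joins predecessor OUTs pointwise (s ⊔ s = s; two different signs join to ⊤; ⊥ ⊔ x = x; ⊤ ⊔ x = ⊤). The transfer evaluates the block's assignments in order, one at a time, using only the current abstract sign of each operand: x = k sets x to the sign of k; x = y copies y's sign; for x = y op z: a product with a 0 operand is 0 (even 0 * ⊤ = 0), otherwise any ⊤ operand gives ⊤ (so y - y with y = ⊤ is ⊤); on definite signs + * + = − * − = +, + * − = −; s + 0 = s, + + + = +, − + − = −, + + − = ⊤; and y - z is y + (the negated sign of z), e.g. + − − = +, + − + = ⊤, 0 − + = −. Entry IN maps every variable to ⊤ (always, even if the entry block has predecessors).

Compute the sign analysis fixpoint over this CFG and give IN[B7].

Fixpoint table:
  B0:   IN=(all ⊤)   OUT=(all ⊤)
  B1:   IN=(all ⊤)   OUT=(all ⊤)
  B2:   IN=(all ⊤)   OUT={b:+; rest ⊤}
  B3:   IN=(all ⊤)   OUT=(all ⊤)
  B4:   IN=(all ⊤)   OUT=(all ⊤)
  B5:   IN=(all ⊤)   OUT={c:+; rest ⊤}
  B6:   IN={c:+; rest ⊤}   OUT={c:+; rest ⊤}
  B7:   IN={c:+; rest ⊤}   OUT={c:+, e:+; rest ⊤}
  B8:   IN={c:+, e:+; rest ⊤}   OUT={e:+; rest ⊤}

Merge at B7: IN[B7] = OUT[B6] = {a: ⊤, b: ⊤, c: +, d: ⊤, e: ⊤, f: ⊤}

Answer: {a: ⊤, b: ⊤, c: +, d: ⊤, e: ⊤, f: ⊤}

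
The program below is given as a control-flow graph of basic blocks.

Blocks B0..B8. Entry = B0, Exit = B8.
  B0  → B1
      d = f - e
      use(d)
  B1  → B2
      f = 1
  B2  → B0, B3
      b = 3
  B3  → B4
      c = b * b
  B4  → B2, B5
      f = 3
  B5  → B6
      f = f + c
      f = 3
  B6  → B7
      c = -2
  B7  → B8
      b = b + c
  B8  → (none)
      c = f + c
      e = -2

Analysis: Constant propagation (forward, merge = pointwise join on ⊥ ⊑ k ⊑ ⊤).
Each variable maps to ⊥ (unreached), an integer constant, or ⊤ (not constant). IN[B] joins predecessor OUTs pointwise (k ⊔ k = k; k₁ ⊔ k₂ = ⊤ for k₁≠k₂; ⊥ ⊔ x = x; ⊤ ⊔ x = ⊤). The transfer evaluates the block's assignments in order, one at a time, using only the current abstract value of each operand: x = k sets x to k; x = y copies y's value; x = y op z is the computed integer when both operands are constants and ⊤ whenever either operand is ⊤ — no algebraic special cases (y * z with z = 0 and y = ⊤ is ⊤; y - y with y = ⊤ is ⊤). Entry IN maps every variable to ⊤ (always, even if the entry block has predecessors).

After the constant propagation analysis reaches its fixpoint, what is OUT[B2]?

Per-block solution:
  B0: | IN=(all ⊤) | OUT=(all ⊤)
  B1: | IN=(all ⊤) | OUT={f:1; rest ⊤}
  B2: | IN=(all ⊤) | OUT={b:3; rest ⊤}
  B3: | IN={b:3; rest ⊤} | OUT={b:3, c:9; rest ⊤}
  B4: | IN={b:3, c:9; rest ⊤} | OUT={b:3, c:9, f:3; rest ⊤}
  B5: | IN={b:3, c:9, f:3; rest ⊤} | OUT={b:3, c:9, f:3; rest ⊤}
  B6: | IN={b:3, c:9, f:3; rest ⊤} | OUT={b:3, c:-2, f:3; rest ⊤}
  B7: | IN={b:3, c:-2, f:3; rest ⊤} | OUT={b:1, c:-2, f:3; rest ⊤}
  B8: | IN={b:1, c:-2, f:3; rest ⊤} | OUT={b:1, c:1, e:-2, f:3; rest ⊤}

Merge at B2: IN[B2] = OUT[B1] ⊔ OUT[B4] = {a: ⊤, b: ⊤, c: ⊤, d: ⊤, e: ⊤, f: ⊤}
Applying B2's transfer function to that IN value gives OUT[B2] (row B2 above).

Answer: {a: ⊤, b: 3, c: ⊤, d: ⊤, e: ⊤, f: ⊤}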